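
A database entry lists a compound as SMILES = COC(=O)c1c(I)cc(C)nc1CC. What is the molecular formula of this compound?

C10H12INO2

Walk through each heavy atom and fill implicit hydrogens from standard valence (C 4, N 3, O 2, S 2, halogen 1); for lowercase aromatic atoms, an aromatic c carries 1 H when it has two neighbours and 0 H with three, and aromatic n carries 0 H:
  atom 1: C, bond orders sum to 1 (valence 4) → 3 H
  atom 2: O, bond orders sum to 2 (valence 2) → 0 H
  atom 3: C, bond orders sum to 4 (valence 4) → 0 H
  atom 4: O, bond orders sum to 2 (valence 2) → 0 H
  atom 5: aromatic c, 3 neighbours → 0 H
  atom 6: aromatic c, 3 neighbours → 0 H
  atom 7: I (halogen, monovalent) → 0 H
  atom 8: aromatic c, 2 neighbours → 1 H
  atom 9: aromatic c, 3 neighbours → 0 H
  atom 10: C, bond orders sum to 1 (valence 4) → 3 H
  atom 11: aromatic n, 2 neighbours → 0 H
  atom 12: aromatic c, 3 neighbours → 0 H
  atom 13: C, bond orders sum to 2 (valence 4) → 2 H
  atom 14: C, bond orders sum to 1 (valence 4) → 3 H
Totals → C:10, H:12, I:1, N:1, O:2.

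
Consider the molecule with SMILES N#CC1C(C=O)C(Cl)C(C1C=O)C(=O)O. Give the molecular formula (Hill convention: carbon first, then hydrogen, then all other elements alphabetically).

C9H8ClNO4

Walk through each heavy atom and fill implicit hydrogens from standard valence (C 4, N 3, O 2, S 2, halogen 1):
  atom 1: N, bond orders sum to 3 (valence 3) → 0 H
  atom 2: C, bond orders sum to 4 (valence 4) → 0 H
  atom 3: C, bond orders sum to 3 (valence 4) → 1 H
  atom 4: C, bond orders sum to 3 (valence 4) → 1 H
  atom 5: C, bond orders sum to 3 (valence 4) → 1 H
  atom 6: O, bond orders sum to 2 (valence 2) → 0 H
  atom 7: C, bond orders sum to 3 (valence 4) → 1 H
  atom 8: Cl (halogen, monovalent) → 0 H
  atom 9: C, bond orders sum to 3 (valence 4) → 1 H
  atom 10: C, bond orders sum to 3 (valence 4) → 1 H
  atom 11: C, bond orders sum to 3 (valence 4) → 1 H
  atom 12: O, bond orders sum to 2 (valence 2) → 0 H
  atom 13: C, bond orders sum to 4 (valence 4) → 0 H
  atom 14: O, bond orders sum to 2 (valence 2) → 0 H
  atom 15: O, bond orders sum to 1 (valence 2) → 1 H
Totals → C:9, H:8, Cl:1, N:1, O:4.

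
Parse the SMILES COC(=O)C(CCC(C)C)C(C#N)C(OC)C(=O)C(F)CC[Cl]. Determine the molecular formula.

Walk through each heavy atom and fill implicit hydrogens from standard valence (C 4, N 3, O 2, S 2, halogen 1):
  atom 1: C, bond orders sum to 1 (valence 4) → 3 H
  atom 2: O, bond orders sum to 2 (valence 2) → 0 H
  atom 3: C, bond orders sum to 4 (valence 4) → 0 H
  atom 4: O, bond orders sum to 2 (valence 2) → 0 H
  atom 5: C, bond orders sum to 3 (valence 4) → 1 H
  atom 6: C, bond orders sum to 2 (valence 4) → 2 H
  atom 7: C, bond orders sum to 2 (valence 4) → 2 H
  atom 8: C, bond orders sum to 3 (valence 4) → 1 H
  atom 9: C, bond orders sum to 1 (valence 4) → 3 H
  atom 10: C, bond orders sum to 1 (valence 4) → 3 H
  atom 11: C, bond orders sum to 3 (valence 4) → 1 H
  atom 12: C, bond orders sum to 4 (valence 4) → 0 H
  atom 13: N, bond orders sum to 3 (valence 3) → 0 H
  atom 14: C, bond orders sum to 3 (valence 4) → 1 H
  atom 15: O, bond orders sum to 2 (valence 2) → 0 H
  atom 16: C, bond orders sum to 1 (valence 4) → 3 H
  atom 17: C, bond orders sum to 4 (valence 4) → 0 H
  atom 18: O, bond orders sum to 2 (valence 2) → 0 H
  atom 19: C, bond orders sum to 3 (valence 4) → 1 H
  atom 20: F (halogen, monovalent) → 0 H
  atom 21: C, bond orders sum to 2 (valence 4) → 2 H
  atom 22: C, bond orders sum to 2 (valence 4) → 2 H
  atom 23: Cl with explicit H count 0
Totals → C:16, H:25, Cl:1, F:1, N:1, O:4.

C16H25ClFNO4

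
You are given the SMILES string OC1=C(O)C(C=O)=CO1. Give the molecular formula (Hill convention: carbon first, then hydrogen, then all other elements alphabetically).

C5H4O4

Walk through each heavy atom and fill implicit hydrogens from standard valence (C 4, N 3, O 2, S 2, halogen 1):
  atom 1: O, bond orders sum to 1 (valence 2) → 1 H
  atom 2: C, bond orders sum to 4 (valence 4) → 0 H
  atom 3: C, bond orders sum to 4 (valence 4) → 0 H
  atom 4: O, bond orders sum to 1 (valence 2) → 1 H
  atom 5: C, bond orders sum to 4 (valence 4) → 0 H
  atom 6: C, bond orders sum to 3 (valence 4) → 1 H
  atom 7: O, bond orders sum to 2 (valence 2) → 0 H
  atom 8: C, bond orders sum to 3 (valence 4) → 1 H
  atom 9: O, bond orders sum to 2 (valence 2) → 0 H
Totals → C:5, H:4, O:4.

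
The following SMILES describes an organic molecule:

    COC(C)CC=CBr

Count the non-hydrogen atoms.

Every atom symbol written in the SMILES (organic subset) is one heavy atom; implicit H are not written.
Heavy atoms by element → Br:1, C:6, O:1.
Total: 8.

8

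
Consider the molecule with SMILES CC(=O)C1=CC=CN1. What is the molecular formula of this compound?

Walk through each heavy atom and fill implicit hydrogens from standard valence (C 4, N 3, O 2, S 2, halogen 1):
  atom 1: C, bond orders sum to 1 (valence 4) → 3 H
  atom 2: C, bond orders sum to 4 (valence 4) → 0 H
  atom 3: O, bond orders sum to 2 (valence 2) → 0 H
  atom 4: C, bond orders sum to 4 (valence 4) → 0 H
  atom 5: C, bond orders sum to 3 (valence 4) → 1 H
  atom 6: C, bond orders sum to 3 (valence 4) → 1 H
  atom 7: C, bond orders sum to 3 (valence 4) → 1 H
  atom 8: N, bond orders sum to 2 (valence 3) → 1 H
Totals → C:6, H:7, N:1, O:1.
In Hill order: C6H7NO.

C6H7NO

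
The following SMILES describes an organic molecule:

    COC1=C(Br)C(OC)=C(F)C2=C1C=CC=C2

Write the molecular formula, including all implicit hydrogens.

Walk through each heavy atom and fill implicit hydrogens from standard valence (C 4, N 3, O 2, S 2, halogen 1):
  atom 1: C, bond orders sum to 1 (valence 4) → 3 H
  atom 2: O, bond orders sum to 2 (valence 2) → 0 H
  atom 3: C, bond orders sum to 4 (valence 4) → 0 H
  atom 4: C, bond orders sum to 4 (valence 4) → 0 H
  atom 5: Br (halogen, monovalent) → 0 H
  atom 6: C, bond orders sum to 4 (valence 4) → 0 H
  atom 7: O, bond orders sum to 2 (valence 2) → 0 H
  atom 8: C, bond orders sum to 1 (valence 4) → 3 H
  atom 9: C, bond orders sum to 4 (valence 4) → 0 H
  atom 10: F (halogen, monovalent) → 0 H
  atom 11: C, bond orders sum to 4 (valence 4) → 0 H
  atom 12: C, bond orders sum to 4 (valence 4) → 0 H
  atom 13: C, bond orders sum to 3 (valence 4) → 1 H
  atom 14: C, bond orders sum to 3 (valence 4) → 1 H
  atom 15: C, bond orders sum to 3 (valence 4) → 1 H
  atom 16: C, bond orders sum to 3 (valence 4) → 1 H
Totals → C:12, H:10, Br:1, F:1, O:2.

C12H10BrFO2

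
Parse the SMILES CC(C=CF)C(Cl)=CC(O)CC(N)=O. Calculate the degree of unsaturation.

Molecular formula: C9H13ClFNO2.
DoU = (2C + 2 + N − H − X) / 2, where X is the halogen count and O/S are ignored.
    = (2·9 + 2 + 1 − 13 − 2) / 2 = 6 / 2 = 3.

3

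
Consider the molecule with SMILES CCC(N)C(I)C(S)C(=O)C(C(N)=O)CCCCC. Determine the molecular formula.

Walk through each heavy atom and fill implicit hydrogens from standard valence (C 4, N 3, O 2, S 2, halogen 1):
  atom 1: C, bond orders sum to 1 (valence 4) → 3 H
  atom 2: C, bond orders sum to 2 (valence 4) → 2 H
  atom 3: C, bond orders sum to 3 (valence 4) → 1 H
  atom 4: N, bond orders sum to 1 (valence 3) → 2 H
  atom 5: C, bond orders sum to 3 (valence 4) → 1 H
  atom 6: I (halogen, monovalent) → 0 H
  atom 7: C, bond orders sum to 3 (valence 4) → 1 H
  atom 8: S, bond orders sum to 1 (valence 2) → 1 H
  atom 9: C, bond orders sum to 4 (valence 4) → 0 H
  atom 10: O, bond orders sum to 2 (valence 2) → 0 H
  atom 11: C, bond orders sum to 3 (valence 4) → 1 H
  atom 12: C, bond orders sum to 4 (valence 4) → 0 H
  atom 13: N, bond orders sum to 1 (valence 3) → 2 H
  atom 14: O, bond orders sum to 2 (valence 2) → 0 H
  atom 15: C, bond orders sum to 2 (valence 4) → 2 H
  atom 16: C, bond orders sum to 2 (valence 4) → 2 H
  atom 17: C, bond orders sum to 2 (valence 4) → 2 H
  atom 18: C, bond orders sum to 2 (valence 4) → 2 H
  atom 19: C, bond orders sum to 1 (valence 4) → 3 H
Totals → C:13, H:25, I:1, N:2, O:2, S:1.
In Hill order: C13H25IN2O2S.

C13H25IN2O2S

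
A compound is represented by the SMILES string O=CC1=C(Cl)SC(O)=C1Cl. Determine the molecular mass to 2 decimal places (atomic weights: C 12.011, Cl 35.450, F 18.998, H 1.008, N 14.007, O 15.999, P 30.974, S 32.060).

First, the molecular formula is C5H2Cl2O2S (counting implicit H from valence).
  C: 5 × 12.011 = 60.055
  Cl: 2 × 35.450 = 70.900
  H: 2 × 1.008 = 2.016
  O: 2 × 15.999 = 31.998
  S: 1 × 32.060 = 32.060
Sum: 5×12.011 + 2×35.450 + 2×1.008 + 2×15.999 + 1×32.060 = 197.029 → 197.03 g/mol.

197.03 g/mol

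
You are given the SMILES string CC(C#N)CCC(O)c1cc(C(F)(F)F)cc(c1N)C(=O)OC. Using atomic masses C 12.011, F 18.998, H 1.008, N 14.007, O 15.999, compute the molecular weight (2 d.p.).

330.31 g/mol

First, the molecular formula is C15H17F3N2O3 (counting implicit H from valence).
  C: 15 × 12.011 = 180.165
  F: 3 × 18.998 = 56.994
  H: 17 × 1.008 = 17.136
  N: 2 × 14.007 = 28.014
  O: 3 × 15.999 = 47.997
Sum: 15×12.011 + 3×18.998 + 17×1.008 + 2×14.007 + 3×15.999 = 330.306 → 330.31 g/mol.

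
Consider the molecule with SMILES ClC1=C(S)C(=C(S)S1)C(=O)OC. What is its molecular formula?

Walk through each heavy atom and fill implicit hydrogens from standard valence (C 4, N 3, O 2, S 2, halogen 1):
  atom 1: Cl (halogen, monovalent) → 0 H
  atom 2: C, bond orders sum to 4 (valence 4) → 0 H
  atom 3: C, bond orders sum to 4 (valence 4) → 0 H
  atom 4: S, bond orders sum to 1 (valence 2) → 1 H
  atom 5: C, bond orders sum to 4 (valence 4) → 0 H
  atom 6: C, bond orders sum to 4 (valence 4) → 0 H
  atom 7: S, bond orders sum to 1 (valence 2) → 1 H
  atom 8: S, bond orders sum to 2 (valence 2) → 0 H
  atom 9: C, bond orders sum to 4 (valence 4) → 0 H
  atom 10: O, bond orders sum to 2 (valence 2) → 0 H
  atom 11: O, bond orders sum to 2 (valence 2) → 0 H
  atom 12: C, bond orders sum to 1 (valence 4) → 3 H
Totals → C:6, H:5, Cl:1, O:2, S:3.
In Hill order: C6H5ClO2S3.

C6H5ClO2S3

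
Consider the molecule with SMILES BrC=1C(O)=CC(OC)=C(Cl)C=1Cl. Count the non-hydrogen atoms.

Every atom symbol written in the SMILES (organic subset) is one heavy atom; implicit H are not written.
Heavy atoms by element → Br:1, C:7, Cl:2, O:2.
Total: 12.

12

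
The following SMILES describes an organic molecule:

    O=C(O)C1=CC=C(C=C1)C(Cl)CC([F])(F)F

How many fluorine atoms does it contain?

3

Scan the SMILES for F atoms (remember two-letter symbols like Cl and Br are single atoms).
Fluorine count: 3.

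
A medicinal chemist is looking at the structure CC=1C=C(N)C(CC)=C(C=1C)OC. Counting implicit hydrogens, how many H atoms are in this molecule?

17

Walk through each heavy atom and fill implicit hydrogens from standard valence (C 4, N 3, O 2, S 2, halogen 1):
  atom 1: C, bond orders sum to 1 (valence 4) → 3 H
  atom 2: C, bond orders sum to 4 (valence 4) → 0 H
  atom 3: C, bond orders sum to 3 (valence 4) → 1 H
  atom 4: C, bond orders sum to 4 (valence 4) → 0 H
  atom 5: N, bond orders sum to 1 (valence 3) → 2 H
  atom 6: C, bond orders sum to 4 (valence 4) → 0 H
  atom 7: C, bond orders sum to 2 (valence 4) → 2 H
  atom 8: C, bond orders sum to 1 (valence 4) → 3 H
  atom 9: C, bond orders sum to 4 (valence 4) → 0 H
  atom 10: C, bond orders sum to 4 (valence 4) → 0 H
  atom 11: C, bond orders sum to 1 (valence 4) → 3 H
  atom 12: O, bond orders sum to 2 (valence 2) → 0 H
  atom 13: C, bond orders sum to 1 (valence 4) → 3 H
Total hydrogens: 17.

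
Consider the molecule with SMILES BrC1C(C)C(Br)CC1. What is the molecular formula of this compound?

Walk through each heavy atom and fill implicit hydrogens from standard valence (C 4, N 3, O 2, S 2, halogen 1):
  atom 1: Br (halogen, monovalent) → 0 H
  atom 2: C, bond orders sum to 3 (valence 4) → 1 H
  atom 3: C, bond orders sum to 3 (valence 4) → 1 H
  atom 4: C, bond orders sum to 1 (valence 4) → 3 H
  atom 5: C, bond orders sum to 3 (valence 4) → 1 H
  atom 6: Br (halogen, monovalent) → 0 H
  atom 7: C, bond orders sum to 2 (valence 4) → 2 H
  atom 8: C, bond orders sum to 2 (valence 4) → 2 H
Totals → C:6, H:10, Br:2.

C6H10Br2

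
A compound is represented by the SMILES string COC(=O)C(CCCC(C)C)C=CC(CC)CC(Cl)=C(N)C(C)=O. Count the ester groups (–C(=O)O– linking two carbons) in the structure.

1

The ester motif appears at heavy-atom position 3 in the SMILES.
Other groups present: 2 alkene, 1 ketone, 1 primary amine.
Ester count: 1.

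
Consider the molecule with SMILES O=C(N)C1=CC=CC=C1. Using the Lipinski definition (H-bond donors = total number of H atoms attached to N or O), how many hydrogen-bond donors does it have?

2

Donors: find every N or O and count the H atoms it carries.
  atom 1 (O): bond orders sum to 2 → 0 H
  atom 3 (N): bond orders sum to 1 → 2 H
Lipinski HBD = 2.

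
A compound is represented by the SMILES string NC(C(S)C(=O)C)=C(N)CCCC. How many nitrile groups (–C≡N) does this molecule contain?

0

Scan the SMILES for the nitrile motif — none present.
Groups that are present: 1 alkene, 1 ketone, 2 primary amine, 1 thiol.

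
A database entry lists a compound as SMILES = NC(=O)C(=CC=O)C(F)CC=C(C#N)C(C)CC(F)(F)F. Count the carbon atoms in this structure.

Count every carbon token in the SMILES (each C, including those in ring-closure positions and inside branches).
Carbon count: 13.

13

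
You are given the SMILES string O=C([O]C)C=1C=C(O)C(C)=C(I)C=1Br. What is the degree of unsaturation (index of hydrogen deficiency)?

5

Molecular formula: C9H8BrIO3.
DoU = (2C + 2 + N − H − X) / 2, where X is the halogen count and O/S are ignored.
    = (2·9 + 2 + 0 − 8 − 2) / 2 = 10 / 2 = 5.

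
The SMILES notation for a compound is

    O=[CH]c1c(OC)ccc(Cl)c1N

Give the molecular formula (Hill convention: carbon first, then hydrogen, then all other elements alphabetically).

C8H8ClNO2

Walk through each heavy atom and fill implicit hydrogens from standard valence (C 4, N 3, O 2, S 2, halogen 1); for lowercase aromatic atoms, an aromatic c carries 1 H when it has two neighbours and 0 H with three, and aromatic n carries 0 H:
  atom 1: O, bond orders sum to 2 (valence 2) → 0 H
  atom 2: C with explicit H count 1
  atom 3: aromatic c, 3 neighbours → 0 H
  atom 4: aromatic c, 3 neighbours → 0 H
  atom 5: O, bond orders sum to 2 (valence 2) → 0 H
  atom 6: C, bond orders sum to 1 (valence 4) → 3 H
  atom 7: aromatic c, 2 neighbours → 1 H
  atom 8: aromatic c, 2 neighbours → 1 H
  atom 9: aromatic c, 3 neighbours → 0 H
  atom 10: Cl (halogen, monovalent) → 0 H
  atom 11: aromatic c, 3 neighbours → 0 H
  atom 12: N, bond orders sum to 1 (valence 3) → 2 H
Totals → C:8, H:8, Cl:1, N:1, O:2.
In Hill order: C8H8ClNO2.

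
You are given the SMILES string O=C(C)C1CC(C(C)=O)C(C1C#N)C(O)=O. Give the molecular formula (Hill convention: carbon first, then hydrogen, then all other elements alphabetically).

C11H13NO4

Walk through each heavy atom and fill implicit hydrogens from standard valence (C 4, N 3, O 2, S 2, halogen 1):
  atom 1: O, bond orders sum to 2 (valence 2) → 0 H
  atom 2: C, bond orders sum to 4 (valence 4) → 0 H
  atom 3: C, bond orders sum to 1 (valence 4) → 3 H
  atom 4: C, bond orders sum to 3 (valence 4) → 1 H
  atom 5: C, bond orders sum to 2 (valence 4) → 2 H
  atom 6: C, bond orders sum to 3 (valence 4) → 1 H
  atom 7: C, bond orders sum to 4 (valence 4) → 0 H
  atom 8: C, bond orders sum to 1 (valence 4) → 3 H
  atom 9: O, bond orders sum to 2 (valence 2) → 0 H
  atom 10: C, bond orders sum to 3 (valence 4) → 1 H
  atom 11: C, bond orders sum to 3 (valence 4) → 1 H
  atom 12: C, bond orders sum to 4 (valence 4) → 0 H
  atom 13: N, bond orders sum to 3 (valence 3) → 0 H
  atom 14: C, bond orders sum to 4 (valence 4) → 0 H
  atom 15: O, bond orders sum to 1 (valence 2) → 1 H
  atom 16: O, bond orders sum to 2 (valence 2) → 0 H
Totals → C:11, H:13, N:1, O:4.
In Hill order: C11H13NO4.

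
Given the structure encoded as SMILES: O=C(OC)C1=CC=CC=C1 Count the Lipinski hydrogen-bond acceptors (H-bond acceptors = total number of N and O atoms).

2

N atoms: 0; O atoms: 2.
Lipinski HBA = 0 + 2 = 2.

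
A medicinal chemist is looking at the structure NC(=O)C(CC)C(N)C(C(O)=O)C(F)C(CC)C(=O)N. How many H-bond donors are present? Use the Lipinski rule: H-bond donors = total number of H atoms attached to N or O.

Donors: find every N or O and count the H atoms it carries.
  atom 1 (N): bond orders sum to 1 → 2 H
  atom 3 (O): bond orders sum to 2 → 0 H
  atom 8 (N): bond orders sum to 1 → 2 H
  atom 11 (O): bond orders sum to 1 → 1 H
  atom 12 (O): bond orders sum to 2 → 0 H
  atom 19 (O): bond orders sum to 2 → 0 H
  atom 20 (N): bond orders sum to 1 → 2 H
Lipinski HBD = 7.

7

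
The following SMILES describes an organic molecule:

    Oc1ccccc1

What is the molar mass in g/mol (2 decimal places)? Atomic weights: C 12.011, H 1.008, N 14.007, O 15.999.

First, the molecular formula is C6H6O (counting implicit H from valence).
  C: 6 × 12.011 = 72.066
  H: 6 × 1.008 = 6.048
  O: 1 × 15.999 = 15.999
Sum: 6×12.011 + 6×1.008 + 1×15.999 = 94.113 → 94.11 g/mol.

94.11 g/mol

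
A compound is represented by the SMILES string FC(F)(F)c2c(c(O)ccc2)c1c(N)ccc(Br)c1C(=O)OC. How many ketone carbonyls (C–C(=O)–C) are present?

Scan the SMILES for the ketone motif — none present.
Groups that are present: 1 ester, 1 hydroxyl, 1 primary amine.

0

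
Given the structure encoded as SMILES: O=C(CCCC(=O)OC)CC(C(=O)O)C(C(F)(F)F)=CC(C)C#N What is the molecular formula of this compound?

Walk through each heavy atom and fill implicit hydrogens from standard valence (C 4, N 3, O 2, S 2, halogen 1):
  atom 1: O, bond orders sum to 2 (valence 2) → 0 H
  atom 2: C, bond orders sum to 4 (valence 4) → 0 H
  atom 3: C, bond orders sum to 2 (valence 4) → 2 H
  atom 4: C, bond orders sum to 2 (valence 4) → 2 H
  atom 5: C, bond orders sum to 2 (valence 4) → 2 H
  atom 6: C, bond orders sum to 4 (valence 4) → 0 H
  atom 7: O, bond orders sum to 2 (valence 2) → 0 H
  atom 8: O, bond orders sum to 2 (valence 2) → 0 H
  atom 9: C, bond orders sum to 1 (valence 4) → 3 H
  atom 10: C, bond orders sum to 2 (valence 4) → 2 H
  atom 11: C, bond orders sum to 3 (valence 4) → 1 H
  atom 12: C, bond orders sum to 4 (valence 4) → 0 H
  atom 13: O, bond orders sum to 2 (valence 2) → 0 H
  atom 14: O, bond orders sum to 1 (valence 2) → 1 H
  atom 15: C, bond orders sum to 4 (valence 4) → 0 H
  atom 16: C, bond orders sum to 4 (valence 4) → 0 H
  atom 17: F (halogen, monovalent) → 0 H
  atom 18: F (halogen, monovalent) → 0 H
  atom 19: F (halogen, monovalent) → 0 H
  atom 20: C, bond orders sum to 3 (valence 4) → 1 H
  atom 21: C, bond orders sum to 3 (valence 4) → 1 H
  atom 22: C, bond orders sum to 1 (valence 4) → 3 H
  atom 23: C, bond orders sum to 4 (valence 4) → 0 H
  atom 24: N, bond orders sum to 3 (valence 3) → 0 H
Totals → C:15, H:18, F:3, N:1, O:5.

C15H18F3NO5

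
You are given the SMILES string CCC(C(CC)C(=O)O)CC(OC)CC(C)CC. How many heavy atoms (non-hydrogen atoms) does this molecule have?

Every atom symbol written in the SMILES (organic subset) is one heavy atom; implicit H are not written.
Heavy atoms by element → C:15, O:3.
Total: 18.

18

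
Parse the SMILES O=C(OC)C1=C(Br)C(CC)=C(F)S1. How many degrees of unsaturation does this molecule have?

Degree of unsaturation = (number of rings) + (number of π bonds).
Ring closures in the SMILES: 1.
π bonds: 3 double bonds (each 1 DoU) → 3 DoU from unsaturation.
Total DoU = 1 + 3 = 4.

4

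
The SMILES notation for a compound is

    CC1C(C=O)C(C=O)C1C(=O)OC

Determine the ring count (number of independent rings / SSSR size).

In SMILES, each pair of matching ring-closure digits denotes one ring-closing bond; the number of such bonds equals the number of independent rings.
Ring-closure bonds here: 1.

1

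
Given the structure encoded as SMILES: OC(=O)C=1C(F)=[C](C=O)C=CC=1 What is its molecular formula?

C8H5FO3

Walk through each heavy atom and fill implicit hydrogens from standard valence (C 4, N 3, O 2, S 2, halogen 1):
  atom 1: O, bond orders sum to 1 (valence 2) → 1 H
  atom 2: C, bond orders sum to 4 (valence 4) → 0 H
  atom 3: O, bond orders sum to 2 (valence 2) → 0 H
  atom 4: C, bond orders sum to 4 (valence 4) → 0 H
  atom 5: C, bond orders sum to 4 (valence 4) → 0 H
  atom 6: F (halogen, monovalent) → 0 H
  atom 7: C with explicit H count 0
  atom 8: C, bond orders sum to 3 (valence 4) → 1 H
  atom 9: O, bond orders sum to 2 (valence 2) → 0 H
  atom 10: C, bond orders sum to 3 (valence 4) → 1 H
  atom 11: C, bond orders sum to 3 (valence 4) → 1 H
  atom 12: C, bond orders sum to 3 (valence 4) → 1 H
Totals → C:8, H:5, F:1, O:3.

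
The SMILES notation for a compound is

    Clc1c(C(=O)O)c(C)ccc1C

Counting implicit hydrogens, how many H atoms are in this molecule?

9

Walk through each heavy atom and fill implicit hydrogens from standard valence (C 4, N 3, O 2, S 2, halogen 1); for lowercase aromatic atoms, an aromatic c carries 1 H when it has two neighbours and 0 H with three, and aromatic n carries 0 H:
  atom 1: Cl (halogen, monovalent) → 0 H
  atom 2: aromatic c, 3 neighbours → 0 H
  atom 3: aromatic c, 3 neighbours → 0 H
  atom 4: C, bond orders sum to 4 (valence 4) → 0 H
  atom 5: O, bond orders sum to 2 (valence 2) → 0 H
  atom 6: O, bond orders sum to 1 (valence 2) → 1 H
  atom 7: aromatic c, 3 neighbours → 0 H
  atom 8: C, bond orders sum to 1 (valence 4) → 3 H
  atom 9: aromatic c, 2 neighbours → 1 H
  atom 10: aromatic c, 2 neighbours → 1 H
  atom 11: aromatic c, 3 neighbours → 0 H
  atom 12: C, bond orders sum to 1 (valence 4) → 3 H
Total hydrogens: 9.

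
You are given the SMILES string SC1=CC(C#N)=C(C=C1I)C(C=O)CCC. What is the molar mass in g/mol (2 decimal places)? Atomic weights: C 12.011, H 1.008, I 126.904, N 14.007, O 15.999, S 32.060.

345.20 g/mol

First, the molecular formula is C12H12INOS (counting implicit H from valence).
  C: 12 × 12.011 = 144.132
  H: 12 × 1.008 = 12.096
  I: 1 × 126.904 = 126.904
  N: 1 × 14.007 = 14.007
  O: 1 × 15.999 = 15.999
  S: 1 × 32.060 = 32.060
Sum: 12×12.011 + 12×1.008 + 1×126.904 + 1×14.007 + 1×15.999 + 1×32.060 = 345.198 → 345.20 g/mol.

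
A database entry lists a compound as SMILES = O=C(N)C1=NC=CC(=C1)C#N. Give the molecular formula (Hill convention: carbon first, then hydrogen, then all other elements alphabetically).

Walk through each heavy atom and fill implicit hydrogens from standard valence (C 4, N 3, O 2, S 2, halogen 1):
  atom 1: O, bond orders sum to 2 (valence 2) → 0 H
  atom 2: C, bond orders sum to 4 (valence 4) → 0 H
  atom 3: N, bond orders sum to 1 (valence 3) → 2 H
  atom 4: C, bond orders sum to 4 (valence 4) → 0 H
  atom 5: N, bond orders sum to 3 (valence 3) → 0 H
  atom 6: C, bond orders sum to 3 (valence 4) → 1 H
  atom 7: C, bond orders sum to 3 (valence 4) → 1 H
  atom 8: C, bond orders sum to 4 (valence 4) → 0 H
  atom 9: C, bond orders sum to 3 (valence 4) → 1 H
  atom 10: C, bond orders sum to 4 (valence 4) → 0 H
  atom 11: N, bond orders sum to 3 (valence 3) → 0 H
Totals → C:7, H:5, N:3, O:1.

C7H5N3O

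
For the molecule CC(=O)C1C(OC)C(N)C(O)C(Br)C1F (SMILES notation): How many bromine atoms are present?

Scan the SMILES for Br atoms (remember two-letter symbols like Cl and Br are single atoms).
Bromine count: 1.

1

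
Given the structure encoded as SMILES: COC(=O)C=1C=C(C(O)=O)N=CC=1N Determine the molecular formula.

C8H8N2O4

Walk through each heavy atom and fill implicit hydrogens from standard valence (C 4, N 3, O 2, S 2, halogen 1):
  atom 1: C, bond orders sum to 1 (valence 4) → 3 H
  atom 2: O, bond orders sum to 2 (valence 2) → 0 H
  atom 3: C, bond orders sum to 4 (valence 4) → 0 H
  atom 4: O, bond orders sum to 2 (valence 2) → 0 H
  atom 5: C, bond orders sum to 4 (valence 4) → 0 H
  atom 6: C, bond orders sum to 3 (valence 4) → 1 H
  atom 7: C, bond orders sum to 4 (valence 4) → 0 H
  atom 8: C, bond orders sum to 4 (valence 4) → 0 H
  atom 9: O, bond orders sum to 1 (valence 2) → 1 H
  atom 10: O, bond orders sum to 2 (valence 2) → 0 H
  atom 11: N, bond orders sum to 3 (valence 3) → 0 H
  atom 12: C, bond orders sum to 3 (valence 4) → 1 H
  atom 13: C, bond orders sum to 4 (valence 4) → 0 H
  atom 14: N, bond orders sum to 1 (valence 3) → 2 H
Totals → C:8, H:8, N:2, O:4.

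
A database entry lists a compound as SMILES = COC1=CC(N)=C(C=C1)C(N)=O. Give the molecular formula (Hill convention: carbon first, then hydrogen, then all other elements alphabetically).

C8H10N2O2

Walk through each heavy atom and fill implicit hydrogens from standard valence (C 4, N 3, O 2, S 2, halogen 1):
  atom 1: C, bond orders sum to 1 (valence 4) → 3 H
  atom 2: O, bond orders sum to 2 (valence 2) → 0 H
  atom 3: C, bond orders sum to 4 (valence 4) → 0 H
  atom 4: C, bond orders sum to 3 (valence 4) → 1 H
  atom 5: C, bond orders sum to 4 (valence 4) → 0 H
  atom 6: N, bond orders sum to 1 (valence 3) → 2 H
  atom 7: C, bond orders sum to 4 (valence 4) → 0 H
  atom 8: C, bond orders sum to 3 (valence 4) → 1 H
  atom 9: C, bond orders sum to 3 (valence 4) → 1 H
  atom 10: C, bond orders sum to 4 (valence 4) → 0 H
  atom 11: N, bond orders sum to 1 (valence 3) → 2 H
  atom 12: O, bond orders sum to 2 (valence 2) → 0 H
Totals → C:8, H:10, N:2, O:2.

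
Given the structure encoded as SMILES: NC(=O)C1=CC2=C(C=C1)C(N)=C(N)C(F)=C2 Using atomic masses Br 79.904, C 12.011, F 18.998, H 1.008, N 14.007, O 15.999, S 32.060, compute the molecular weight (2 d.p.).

First, the molecular formula is C11H10FN3O (counting implicit H from valence).
  C: 11 × 12.011 = 132.121
  F: 1 × 18.998 = 18.998
  H: 10 × 1.008 = 10.080
  N: 3 × 14.007 = 42.021
  O: 1 × 15.999 = 15.999
Sum: 11×12.011 + 1×18.998 + 10×1.008 + 3×14.007 + 1×15.999 = 219.219 → 219.22 g/mol.

219.22 g/mol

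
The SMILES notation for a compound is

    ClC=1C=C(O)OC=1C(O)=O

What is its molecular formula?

C5H3ClO4

Walk through each heavy atom and fill implicit hydrogens from standard valence (C 4, N 3, O 2, S 2, halogen 1):
  atom 1: Cl (halogen, monovalent) → 0 H
  atom 2: C, bond orders sum to 4 (valence 4) → 0 H
  atom 3: C, bond orders sum to 3 (valence 4) → 1 H
  atom 4: C, bond orders sum to 4 (valence 4) → 0 H
  atom 5: O, bond orders sum to 1 (valence 2) → 1 H
  atom 6: O, bond orders sum to 2 (valence 2) → 0 H
  atom 7: C, bond orders sum to 4 (valence 4) → 0 H
  atom 8: C, bond orders sum to 4 (valence 4) → 0 H
  atom 9: O, bond orders sum to 1 (valence 2) → 1 H
  atom 10: O, bond orders sum to 2 (valence 2) → 0 H
Totals → C:5, H:3, Cl:1, O:4.
In Hill order: C5H3ClO4.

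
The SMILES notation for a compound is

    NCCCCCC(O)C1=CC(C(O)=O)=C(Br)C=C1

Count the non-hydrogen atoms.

18

Every atom symbol written in the SMILES (organic subset) is one heavy atom; implicit H are not written.
Heavy atoms by element → Br:1, C:13, N:1, O:3.
Total: 18.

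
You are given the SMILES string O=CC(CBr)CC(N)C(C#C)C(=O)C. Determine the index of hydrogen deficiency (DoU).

Degree of unsaturation = (number of rings) + (number of π bonds).
Ring closures in the SMILES: 0.
π bonds: 2 double bonds (each 1 DoU), 1 triple bond (each 2 DoU) → 4 DoU from unsaturation.
Total DoU = 0 + 4 = 4.

4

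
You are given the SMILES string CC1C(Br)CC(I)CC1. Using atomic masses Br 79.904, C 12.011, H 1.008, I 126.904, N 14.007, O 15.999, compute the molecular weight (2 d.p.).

302.98 g/mol

First, the molecular formula is C7H12BrI (counting implicit H from valence).
  Br: 1 × 79.904 = 79.904
  C: 7 × 12.011 = 84.077
  H: 12 × 1.008 = 12.096
  I: 1 × 126.904 = 126.904
Sum: 1×79.904 + 7×12.011 + 12×1.008 + 1×126.904 = 302.981 → 302.98 g/mol.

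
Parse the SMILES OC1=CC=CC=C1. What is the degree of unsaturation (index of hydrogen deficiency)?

Molecular formula: C6H6O.
DoU = (2C + 2 + N − H − X) / 2, where X is the halogen count and O/S are ignored.
    = (2·6 + 2 + 0 − 6 − 0) / 2 = 8 / 2 = 4.

4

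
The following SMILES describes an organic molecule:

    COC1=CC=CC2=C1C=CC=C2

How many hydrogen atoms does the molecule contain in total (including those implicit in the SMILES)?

10

Walk through each heavy atom and fill implicit hydrogens from standard valence (C 4, N 3, O 2, S 2, halogen 1):
  atom 1: C, bond orders sum to 1 (valence 4) → 3 H
  atom 2: O, bond orders sum to 2 (valence 2) → 0 H
  atom 3: C, bond orders sum to 4 (valence 4) → 0 H
  atom 4: C, bond orders sum to 3 (valence 4) → 1 H
  atom 5: C, bond orders sum to 3 (valence 4) → 1 H
  atom 6: C, bond orders sum to 3 (valence 4) → 1 H
  atom 7: C, bond orders sum to 4 (valence 4) → 0 H
  atom 8: C, bond orders sum to 4 (valence 4) → 0 H
  atom 9: C, bond orders sum to 3 (valence 4) → 1 H
  atom 10: C, bond orders sum to 3 (valence 4) → 1 H
  atom 11: C, bond orders sum to 3 (valence 4) → 1 H
  atom 12: C, bond orders sum to 3 (valence 4) → 1 H
Total hydrogens: 10.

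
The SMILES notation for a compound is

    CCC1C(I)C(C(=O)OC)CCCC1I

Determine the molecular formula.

Walk through each heavy atom and fill implicit hydrogens from standard valence (C 4, N 3, O 2, S 2, halogen 1):
  atom 1: C, bond orders sum to 1 (valence 4) → 3 H
  atom 2: C, bond orders sum to 2 (valence 4) → 2 H
  atom 3: C, bond orders sum to 3 (valence 4) → 1 H
  atom 4: C, bond orders sum to 3 (valence 4) → 1 H
  atom 5: I (halogen, monovalent) → 0 H
  atom 6: C, bond orders sum to 3 (valence 4) → 1 H
  atom 7: C, bond orders sum to 4 (valence 4) → 0 H
  atom 8: O, bond orders sum to 2 (valence 2) → 0 H
  atom 9: O, bond orders sum to 2 (valence 2) → 0 H
  atom 10: C, bond orders sum to 1 (valence 4) → 3 H
  atom 11: C, bond orders sum to 2 (valence 4) → 2 H
  atom 12: C, bond orders sum to 2 (valence 4) → 2 H
  atom 13: C, bond orders sum to 2 (valence 4) → 2 H
  atom 14: C, bond orders sum to 3 (valence 4) → 1 H
  atom 15: I (halogen, monovalent) → 0 H
Totals → C:11, H:18, I:2, O:2.

C11H18I2O2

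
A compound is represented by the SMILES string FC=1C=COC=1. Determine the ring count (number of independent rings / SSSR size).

1

In SMILES, each pair of matching ring-closure digits denotes one ring-closing bond; the number of such bonds equals the number of independent rings.
Ring-closure bonds here: 1.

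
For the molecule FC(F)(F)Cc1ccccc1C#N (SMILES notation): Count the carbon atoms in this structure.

9

Count every carbon token in the SMILES (each C, including those in ring-closure positions and inside branches).
Carbon count: 9.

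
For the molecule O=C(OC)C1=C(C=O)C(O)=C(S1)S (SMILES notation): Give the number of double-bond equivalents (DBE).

Degree of unsaturation = (number of rings) + (number of π bonds).
Ring closures in the SMILES: 1.
π bonds: 4 double bonds (each 1 DoU) → 4 DoU from unsaturation.
Total DoU = 1 + 4 = 5.

5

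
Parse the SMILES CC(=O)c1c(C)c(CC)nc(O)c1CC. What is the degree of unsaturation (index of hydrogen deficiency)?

5

Molecular formula: C12H17NO2.
DoU = (2C + 2 + N − H − X) / 2, where X is the halogen count and O/S are ignored.
    = (2·12 + 2 + 1 − 17 − 0) / 2 = 10 / 2 = 5.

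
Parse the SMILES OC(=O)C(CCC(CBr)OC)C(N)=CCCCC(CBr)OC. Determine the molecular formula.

Walk through each heavy atom and fill implicit hydrogens from standard valence (C 4, N 3, O 2, S 2, halogen 1):
  atom 1: O, bond orders sum to 1 (valence 2) → 1 H
  atom 2: C, bond orders sum to 4 (valence 4) → 0 H
  atom 3: O, bond orders sum to 2 (valence 2) → 0 H
  atom 4: C, bond orders sum to 3 (valence 4) → 1 H
  atom 5: C, bond orders sum to 2 (valence 4) → 2 H
  atom 6: C, bond orders sum to 2 (valence 4) → 2 H
  atom 7: C, bond orders sum to 3 (valence 4) → 1 H
  atom 8: C, bond orders sum to 2 (valence 4) → 2 H
  atom 9: Br (halogen, monovalent) → 0 H
  atom 10: O, bond orders sum to 2 (valence 2) → 0 H
  atom 11: C, bond orders sum to 1 (valence 4) → 3 H
  atom 12: C, bond orders sum to 4 (valence 4) → 0 H
  atom 13: N, bond orders sum to 1 (valence 3) → 2 H
  atom 14: C, bond orders sum to 3 (valence 4) → 1 H
  atom 15: C, bond orders sum to 2 (valence 4) → 2 H
  atom 16: C, bond orders sum to 2 (valence 4) → 2 H
  atom 17: C, bond orders sum to 2 (valence 4) → 2 H
  atom 18: C, bond orders sum to 3 (valence 4) → 1 H
  atom 19: C, bond orders sum to 2 (valence 4) → 2 H
  atom 20: Br (halogen, monovalent) → 0 H
  atom 21: O, bond orders sum to 2 (valence 2) → 0 H
  atom 22: C, bond orders sum to 1 (valence 4) → 3 H
Totals → C:15, H:27, Br:2, N:1, O:4.

C15H27Br2NO4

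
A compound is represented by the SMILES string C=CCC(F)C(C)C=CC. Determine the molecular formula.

C9H15F

Walk through each heavy atom and fill implicit hydrogens from standard valence (C 4, N 3, O 2, S 2, halogen 1):
  atom 1: C, bond orders sum to 2 (valence 4) → 2 H
  atom 2: C, bond orders sum to 3 (valence 4) → 1 H
  atom 3: C, bond orders sum to 2 (valence 4) → 2 H
  atom 4: C, bond orders sum to 3 (valence 4) → 1 H
  atom 5: F (halogen, monovalent) → 0 H
  atom 6: C, bond orders sum to 3 (valence 4) → 1 H
  atom 7: C, bond orders sum to 1 (valence 4) → 3 H
  atom 8: C, bond orders sum to 3 (valence 4) → 1 H
  atom 9: C, bond orders sum to 3 (valence 4) → 1 H
  atom 10: C, bond orders sum to 1 (valence 4) → 3 H
Totals → C:9, H:15, F:1.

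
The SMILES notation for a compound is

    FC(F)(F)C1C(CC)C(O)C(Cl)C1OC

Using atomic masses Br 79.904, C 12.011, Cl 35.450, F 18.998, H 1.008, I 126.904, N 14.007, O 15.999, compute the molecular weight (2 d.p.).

246.65 g/mol

First, the molecular formula is C9H14ClF3O2 (counting implicit H from valence).
  C: 9 × 12.011 = 108.099
  Cl: 1 × 35.450 = 35.450
  F: 3 × 18.998 = 56.994
  H: 14 × 1.008 = 14.112
  O: 2 × 15.999 = 31.998
Sum: 9×12.011 + 1×35.450 + 3×18.998 + 14×1.008 + 2×15.999 = 246.653 → 246.65 g/mol.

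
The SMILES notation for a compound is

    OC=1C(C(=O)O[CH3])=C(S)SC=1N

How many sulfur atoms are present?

Scan the SMILES for S atoms (remember two-letter symbols like Cl and Br are single atoms).
Sulfur count: 2.

2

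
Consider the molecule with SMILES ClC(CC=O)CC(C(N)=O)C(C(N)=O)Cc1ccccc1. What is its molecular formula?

C15H19ClN2O3

Walk through each heavy atom and fill implicit hydrogens from standard valence (C 4, N 3, O 2, S 2, halogen 1); for lowercase aromatic atoms, an aromatic c carries 1 H when it has two neighbours and 0 H with three, and aromatic n carries 0 H:
  atom 1: Cl (halogen, monovalent) → 0 H
  atom 2: C, bond orders sum to 3 (valence 4) → 1 H
  atom 3: C, bond orders sum to 2 (valence 4) → 2 H
  atom 4: C, bond orders sum to 3 (valence 4) → 1 H
  atom 5: O, bond orders sum to 2 (valence 2) → 0 H
  atom 6: C, bond orders sum to 2 (valence 4) → 2 H
  atom 7: C, bond orders sum to 3 (valence 4) → 1 H
  atom 8: C, bond orders sum to 4 (valence 4) → 0 H
  atom 9: N, bond orders sum to 1 (valence 3) → 2 H
  atom 10: O, bond orders sum to 2 (valence 2) → 0 H
  atom 11: C, bond orders sum to 3 (valence 4) → 1 H
  atom 12: C, bond orders sum to 4 (valence 4) → 0 H
  atom 13: N, bond orders sum to 1 (valence 3) → 2 H
  atom 14: O, bond orders sum to 2 (valence 2) → 0 H
  atom 15: C, bond orders sum to 2 (valence 4) → 2 H
  atom 16: aromatic c, 3 neighbours → 0 H
  atom 17: aromatic c, 2 neighbours → 1 H
  atom 18: aromatic c, 2 neighbours → 1 H
  atom 19: aromatic c, 2 neighbours → 1 H
  atom 20: aromatic c, 2 neighbours → 1 H
  atom 21: aromatic c, 2 neighbours → 1 H
Totals → C:15, H:19, Cl:1, N:2, O:3.
In Hill order: C15H19ClN2O3.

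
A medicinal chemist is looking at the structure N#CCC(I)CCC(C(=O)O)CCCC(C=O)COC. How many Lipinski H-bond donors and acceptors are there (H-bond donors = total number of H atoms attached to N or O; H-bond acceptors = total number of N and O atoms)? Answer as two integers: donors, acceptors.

Donors: find every N or O and count the H atoms it carries.
  atom 1 (N): bond orders sum to 3 → 0 H
  atom 10 (O): bond orders sum to 2 → 0 H
  atom 11 (O): bond orders sum to 1 → 1 H
  atom 17 (O): bond orders sum to 2 → 0 H
  atom 19 (O): bond orders sum to 2 → 0 H
Lipinski HBD = 1.
Acceptors: N atoms = 1, O atoms = 4 → HBA = 5.

1, 5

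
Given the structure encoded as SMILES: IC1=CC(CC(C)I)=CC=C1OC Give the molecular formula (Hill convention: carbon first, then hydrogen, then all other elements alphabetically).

C10H12I2O

Walk through each heavy atom and fill implicit hydrogens from standard valence (C 4, N 3, O 2, S 2, halogen 1):
  atom 1: I (halogen, monovalent) → 0 H
  atom 2: C, bond orders sum to 4 (valence 4) → 0 H
  atom 3: C, bond orders sum to 3 (valence 4) → 1 H
  atom 4: C, bond orders sum to 4 (valence 4) → 0 H
  atom 5: C, bond orders sum to 2 (valence 4) → 2 H
  atom 6: C, bond orders sum to 3 (valence 4) → 1 H
  atom 7: C, bond orders sum to 1 (valence 4) → 3 H
  atom 8: I (halogen, monovalent) → 0 H
  atom 9: C, bond orders sum to 3 (valence 4) → 1 H
  atom 10: C, bond orders sum to 3 (valence 4) → 1 H
  atom 11: C, bond orders sum to 4 (valence 4) → 0 H
  atom 12: O, bond orders sum to 2 (valence 2) → 0 H
  atom 13: C, bond orders sum to 1 (valence 4) → 3 H
Totals → C:10, H:12, I:2, O:1.
In Hill order: C10H12I2O.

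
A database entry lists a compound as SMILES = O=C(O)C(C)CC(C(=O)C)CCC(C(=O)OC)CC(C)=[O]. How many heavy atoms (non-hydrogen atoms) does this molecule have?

21

Every atom symbol written in the SMILES (organic subset) is one heavy atom; implicit H are not written.
Heavy atoms by element → C:15, O:6.
Total: 21.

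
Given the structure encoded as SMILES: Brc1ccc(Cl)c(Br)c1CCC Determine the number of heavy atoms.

Every atom symbol written in the SMILES (organic subset) is one heavy atom; implicit H are not written.
Heavy atoms by element → Br:2, C:9, Cl:1.
Total: 12.

12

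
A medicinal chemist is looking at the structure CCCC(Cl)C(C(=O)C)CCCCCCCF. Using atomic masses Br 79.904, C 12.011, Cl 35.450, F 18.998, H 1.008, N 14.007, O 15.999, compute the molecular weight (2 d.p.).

First, the molecular formula is C14H26ClFO (counting implicit H from valence).
  C: 14 × 12.011 = 168.154
  Cl: 1 × 35.450 = 35.450
  F: 1 × 18.998 = 18.998
  H: 26 × 1.008 = 26.208
  O: 1 × 15.999 = 15.999
Sum: 14×12.011 + 1×35.450 + 1×18.998 + 26×1.008 + 1×15.999 = 264.809 → 264.81 g/mol.

264.81 g/mol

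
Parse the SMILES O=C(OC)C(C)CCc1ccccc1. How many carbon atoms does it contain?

Count every carbon token in the SMILES (each C, including those in ring-closure positions and inside branches).
Carbon count: 12.

12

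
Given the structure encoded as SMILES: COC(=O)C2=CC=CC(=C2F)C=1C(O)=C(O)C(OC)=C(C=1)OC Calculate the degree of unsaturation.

Molecular formula: C16H15FO6.
DoU = (2C + 2 + N − H − X) / 2, where X is the halogen count and O/S are ignored.
    = (2·16 + 2 + 0 − 15 − 1) / 2 = 18 / 2 = 9.

9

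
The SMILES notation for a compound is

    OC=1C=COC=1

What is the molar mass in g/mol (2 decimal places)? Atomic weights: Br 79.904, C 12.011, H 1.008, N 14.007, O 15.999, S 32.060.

84.07 g/mol

First, the molecular formula is C4H4O2 (counting implicit H from valence).
  C: 4 × 12.011 = 48.044
  H: 4 × 1.008 = 4.032
  O: 2 × 15.999 = 31.998
Sum: 4×12.011 + 4×1.008 + 2×15.999 = 84.074 → 84.07 g/mol.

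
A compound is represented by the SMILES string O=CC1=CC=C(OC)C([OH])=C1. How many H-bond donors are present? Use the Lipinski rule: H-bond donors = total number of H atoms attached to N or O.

1

Donors: find every N or O and count the H atoms it carries.
  atom 1 (O): bond orders sum to 2 → 0 H
  atom 7 (O): bond orders sum to 2 → 0 H
  atom 10 (O): bond orders sum to 1 → 1 H
Lipinski HBD = 1.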